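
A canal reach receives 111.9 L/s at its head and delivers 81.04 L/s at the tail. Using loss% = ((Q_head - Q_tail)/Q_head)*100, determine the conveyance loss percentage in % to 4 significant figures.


loss = ((111.9 - 81.04)/111.9)*100 = 27.58 %
Therefore the conveyance loss percentage = 27.58 %.


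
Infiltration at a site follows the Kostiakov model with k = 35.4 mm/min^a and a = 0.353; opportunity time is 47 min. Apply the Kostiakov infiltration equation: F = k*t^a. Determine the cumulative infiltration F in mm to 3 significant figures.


F = 35.4 * 47^0.353 = 138 mm
Therefore the cumulative infiltration F = 138 mm.


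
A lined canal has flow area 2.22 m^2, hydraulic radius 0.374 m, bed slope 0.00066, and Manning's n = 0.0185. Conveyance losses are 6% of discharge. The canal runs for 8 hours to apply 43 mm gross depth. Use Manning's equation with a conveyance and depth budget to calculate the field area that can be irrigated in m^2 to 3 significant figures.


Approach: apply Manning's equation with a conveyance and depth budget, Q = (1/n)*A*R^(2/3)*S^(1/2); Q_field = Q*(1-loss); Area = Q_field*t/(d/1000).
Step 1 — canal discharge (Manning's equation):
  Q = (1/0.0185) * 2.22 * 0.374^(2/3) * 0.00066^(1/2) = 1.6003 m^3/s
Step 2 — delivered flow: Q_field = 1.6003*(1 - 6/100) = 1.5043 m^3/s
Step 3 — volume delivered: V = 1.5043 * 8*3600 = 43323 m^3
Step 4 — area served: A = V / (depth/1000) = 43323 / 0.043 = 1010000 m^2
Therefore the field area that can be irrigated = 1010000 m^2.


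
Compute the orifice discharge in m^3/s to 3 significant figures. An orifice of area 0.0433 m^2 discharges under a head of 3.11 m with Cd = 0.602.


Approach: apply the orifice equation, Q = Cd*A*sqrt(2*g*h).
Q = 0.602 * 0.0433 * sqrt(2*9.81*3.11) = 0.204 m^3/s
Therefore the orifice discharge = 0.204 m^3/s.


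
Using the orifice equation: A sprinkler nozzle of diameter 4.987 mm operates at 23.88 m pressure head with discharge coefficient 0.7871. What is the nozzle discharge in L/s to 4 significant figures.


Approach: apply the orifice equation, Q = Cd*A*sqrt(2*g*h), A = pi*(d/2)^2.
A = pi*(4.987e-3/2)^2 = 1.95330e-05 m^2
Q = 0.7871 * 1.95330e-05 * sqrt(2*9.81*23.88) * 1000 = 0.3328 L/s
Therefore the nozzle discharge = 0.3328 L/s.


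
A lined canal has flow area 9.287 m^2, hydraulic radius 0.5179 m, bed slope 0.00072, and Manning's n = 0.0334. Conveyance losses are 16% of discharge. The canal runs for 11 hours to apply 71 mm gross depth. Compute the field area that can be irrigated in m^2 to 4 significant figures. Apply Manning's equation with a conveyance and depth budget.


Approach: apply Manning's equation with a conveyance and depth budget, Q = (1/n)*A*R^(2/3)*S^(1/2); Q_field = Q*(1-loss); Area = Q_field*t/(d/1000).
Step 1 — canal discharge (Manning's equation):
  Q = (1/0.0334) * 9.287 * 0.5179^(2/3) * 0.00072^(1/2) = 4.81163 m^3/s
Step 2 — delivered flow: Q_field = 4.81163*(1 - 16/100) = 4.04177 m^3/s
Step 3 — volume delivered: V = 4.04177 * 11*3600 = 160054 m^3
Step 4 — area served: A = V / (depth/1000) = 160054 / 0.071 = 2254000 m^2
Therefore the field area that can be irrigated = 2254000 m^2.


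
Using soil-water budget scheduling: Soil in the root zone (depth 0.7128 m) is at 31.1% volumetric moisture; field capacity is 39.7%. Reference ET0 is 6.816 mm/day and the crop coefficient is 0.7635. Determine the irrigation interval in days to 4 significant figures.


Approach: apply soil-water budget scheduling, SMD = (FC-theta)/100*depth*1000; ETc = ET0*Kc; interval = SMD/ETc.
Step 1 — soil moisture deficit:
  SMD = (39.7 - 31.1)/100 * 0.7128 * 1000 = 61.3008 mm
Step 2 — daily crop ET (ETc = ET0*Kc):
  ETc = 6.816 * 0.7635 = 5.20402 mm/day
Step 3 — irrigation interval (SMD/ETc):
  interval = 61.3008 / 5.20402 = 11.78 days
Therefore the irrigation interval = 11.78 days.


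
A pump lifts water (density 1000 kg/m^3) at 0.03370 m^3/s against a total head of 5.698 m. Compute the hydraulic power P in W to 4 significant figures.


Approach: apply the hydraulic power relation, P = rho*g*Q*H.
P = 1000 * 9.81 * 0.03370 * 5.698 = 1884 W
Therefore the hydraulic power P = 1884 W.


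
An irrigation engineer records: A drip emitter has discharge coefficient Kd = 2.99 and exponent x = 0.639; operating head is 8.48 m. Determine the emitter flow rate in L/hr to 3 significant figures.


Approach: apply the emitter characteristic equation, q = Kd * h^x.
q = 2.99 * 8.48^0.639 = 11.7 L/hr
Therefore the emitter flow rate = 11.7 L/hr.


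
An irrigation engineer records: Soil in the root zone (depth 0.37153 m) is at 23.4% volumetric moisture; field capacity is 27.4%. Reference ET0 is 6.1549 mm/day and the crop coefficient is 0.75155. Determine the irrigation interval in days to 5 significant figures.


Approach: apply soil-water budget scheduling, SMD = (FC-theta)/100*depth*1000; ETc = ET0*Kc; interval = SMD/ETc.
Step 1 — soil moisture deficit:
  SMD = (27.4 - 23.4)/100 * 0.37153 * 1000 = 14.86120 mm
Step 2 — daily crop ET (ETc = ET0*Kc):
  ETc = 6.1549 * 0.75155 = 4.625715 mm/day
Step 3 — irrigation interval (SMD/ETc):
  interval = 14.86120 / 4.625715 = 3.2127 days
Therefore the irrigation interval = 3.2127 days.


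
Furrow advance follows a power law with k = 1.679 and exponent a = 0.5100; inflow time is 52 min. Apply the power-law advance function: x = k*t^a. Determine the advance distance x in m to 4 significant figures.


x = 1.679 * 52^0.5100 = 12.60 m
Therefore the advance distance x = 12.60 m.


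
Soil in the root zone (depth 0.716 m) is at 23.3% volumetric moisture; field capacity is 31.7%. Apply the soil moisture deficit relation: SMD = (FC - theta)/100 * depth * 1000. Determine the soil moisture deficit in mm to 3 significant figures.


SMD = (31.7 - 23.3)/100 * 0.716 * 1000 = 60.1 mm
Therefore the soil moisture deficit = 60.1 mm.


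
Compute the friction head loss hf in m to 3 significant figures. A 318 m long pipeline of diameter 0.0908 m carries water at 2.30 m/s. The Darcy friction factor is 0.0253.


Approach: apply the Darcy-Weisbach equation, hf = f*(L/D)*(v^2/(2g)).
hf = 0.0253 * (318/0.0908) * (2.30^2 / (2*9.81))
hf = 23.9 m
Therefore the friction head loss hf = 23.9 m.


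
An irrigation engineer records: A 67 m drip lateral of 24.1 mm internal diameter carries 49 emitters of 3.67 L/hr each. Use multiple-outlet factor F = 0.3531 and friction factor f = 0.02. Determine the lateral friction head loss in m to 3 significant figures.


Approach: apply Darcy-Weisbach with the multiple-outlet F-factor, Q = n*q/(3600*1000) m^3/s; v = Q/A; hf = F*f*(L/D)*(v^2/(2g)).
Q = 49*3.67/(3600*1000) = 4.9953e-05 m^3/s
A = pi*(24.1e-3/2)^2 = 4.5617e-04 m^2, so v = Q/A = 0.10951 m/s
hf = 0.3531*0.02*(67/0.0241)*(0.10951^2/(2*9.81)) = 0.0120 m
Therefore the lateral friction head loss = 0.0120 m.


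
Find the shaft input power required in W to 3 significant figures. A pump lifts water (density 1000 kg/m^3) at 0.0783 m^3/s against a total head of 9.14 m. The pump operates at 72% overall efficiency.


Approach: apply hydraulic power then efficiency conversion, P = rho*g*Q*H; P_in = P/eta.
Step 1 — hydraulic power (P = rho*g*Q*H):
  P = 1000 * 9.81 * 0.0783 * 9.14 = 7020.6 W
Step 2 — input power: P_in = P/eta = 7020.6 / 0.72 = 9750 W
Therefore the shaft input power required = 9750 W.


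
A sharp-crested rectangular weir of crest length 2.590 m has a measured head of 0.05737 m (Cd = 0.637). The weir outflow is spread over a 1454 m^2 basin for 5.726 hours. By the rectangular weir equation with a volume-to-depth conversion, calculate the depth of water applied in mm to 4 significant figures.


Approach: apply the rectangular weir equation with a volume-to-depth conversion, Q = (2/3)*Cd*L*sqrt(2g)*H^1.5; d = Q*t/A * 1000.
Step 1 — weir discharge:
  Q = (2/3)*0.637*2.590*sqrt(2*9.81)*0.05737^1.5 = 0.0669460 m^3/s
Step 2 — volume: V = 0.0669460 * 5.726*3600 = 1380.00 m^3
Step 3 — depth: d = V/A * 1000 = 1380.00/1454 * 1000 = 949.1 mm
Therefore the depth of water applied = 949.1 mm.


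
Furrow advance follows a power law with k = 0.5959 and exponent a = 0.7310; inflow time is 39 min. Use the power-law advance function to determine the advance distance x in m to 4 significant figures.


Approach: apply the power-law advance function, x = k*t^a.
x = 0.5959 * 39^0.7310 = 8.674 m
Therefore the advance distance x = 8.674 m.


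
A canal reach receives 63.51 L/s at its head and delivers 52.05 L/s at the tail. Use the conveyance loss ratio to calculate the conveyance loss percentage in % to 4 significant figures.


Approach: apply the conveyance loss ratio, loss% = ((Q_head - Q_tail)/Q_head)*100.
loss = ((63.51 - 52.05)/63.51)*100 = 18.04 %
Therefore the conveyance loss percentage = 18.04 %.


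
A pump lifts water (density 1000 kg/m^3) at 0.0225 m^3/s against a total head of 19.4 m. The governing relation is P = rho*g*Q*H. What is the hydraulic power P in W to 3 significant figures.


P = 1000 * 9.81 * 0.0225 * 19.4 = 4280 W
Therefore the hydraulic power P = 4280 W.


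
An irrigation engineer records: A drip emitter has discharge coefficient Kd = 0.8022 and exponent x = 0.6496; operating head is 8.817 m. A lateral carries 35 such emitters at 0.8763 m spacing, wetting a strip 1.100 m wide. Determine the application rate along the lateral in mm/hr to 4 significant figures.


Approach: apply the emitter equation with a lateral mass balance, q = Kd*h^x; Q = n*q; rate = Q/(n*spacing*width).
Step 1 — single emitter flow (q = Kd*h^x):
  q = 0.8022 * 8.817^0.6496 = 3.29885 L/hr
Step 2 — total lateral flow: Q = 35 * 3.29885 = 115.460 L/hr
Step 3 — wetted area: A = 35 * 0.8763 * 1.100 = 33.7376 m^2
Step 4 — application rate: Q/A = 115.460/33.7376 = 3.422 mm/hr
Therefore the application rate along the lateral = 3.422 mm/hr.


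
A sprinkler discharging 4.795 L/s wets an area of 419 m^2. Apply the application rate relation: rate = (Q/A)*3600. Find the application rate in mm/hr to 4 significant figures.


rate = (4.795 / 419) * 3600 = 41.20 mm/hr
Therefore the application rate = 41.20 mm/hr.


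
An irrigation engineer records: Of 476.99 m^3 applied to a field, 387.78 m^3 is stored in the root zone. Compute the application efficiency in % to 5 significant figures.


Approach: apply the application efficiency ratio, Ea = (stored/applied)*100.
Ea = (387.78/476.99)*100 = 81.297 %
Therefore the application efficiency = 81.297 %.


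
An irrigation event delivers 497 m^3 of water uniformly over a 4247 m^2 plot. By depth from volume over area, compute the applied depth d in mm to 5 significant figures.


Approach: apply depth from volume over area, d = (V/A)*1000.
d = (497 / 4247) * 1000 = 117.02 mm
Therefore the applied depth d = 117.02 mm.


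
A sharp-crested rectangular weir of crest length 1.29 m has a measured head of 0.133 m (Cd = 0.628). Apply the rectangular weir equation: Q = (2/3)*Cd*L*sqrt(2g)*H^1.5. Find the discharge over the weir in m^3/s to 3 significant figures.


Q = (2/3)*0.628*1.29*sqrt(2*9.81)*0.133^1.5 = 0.116 m^3/s
Therefore the discharge over the weir = 0.116 m^3/s.


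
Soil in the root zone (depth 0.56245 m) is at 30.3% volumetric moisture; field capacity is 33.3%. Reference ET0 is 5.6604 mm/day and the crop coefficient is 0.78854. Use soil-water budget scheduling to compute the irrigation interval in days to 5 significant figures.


Approach: apply soil-water budget scheduling, SMD = (FC-theta)/100*depth*1000; ETc = ET0*Kc; interval = SMD/ETc.
Step 1 — soil moisture deficit:
  SMD = (33.3 - 30.3)/100 * 0.56245 * 1000 = 16.87350 mm
Step 2 — daily crop ET (ETc = ET0*Kc):
  ETc = 5.6604 * 0.78854 = 4.463452 mm/day
Step 3 — irrigation interval (SMD/ETc):
  interval = 16.87350 / 4.463452 = 3.7804 days
Therefore the irrigation interval = 3.7804 days.


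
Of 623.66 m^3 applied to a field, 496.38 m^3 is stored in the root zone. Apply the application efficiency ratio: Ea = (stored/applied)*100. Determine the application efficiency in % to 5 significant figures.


Ea = (496.38/623.66)*100 = 79.591 %
Therefore the application efficiency = 79.591 %.


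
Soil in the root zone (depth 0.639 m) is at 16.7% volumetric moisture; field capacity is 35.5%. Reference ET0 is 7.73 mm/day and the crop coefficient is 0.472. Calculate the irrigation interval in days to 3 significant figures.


Approach: apply soil-water budget scheduling, SMD = (FC-theta)/100*depth*1000; ETc = ET0*Kc; interval = SMD/ETc.
Step 1 — soil moisture deficit:
  SMD = (35.5 - 16.7)/100 * 0.639 * 1000 = 120.13 mm
Step 2 — daily crop ET (ETc = ET0*Kc):
  ETc = 7.73 * 0.472 = 3.6486 mm/day
Step 3 — irrigation interval (SMD/ETc):
  interval = 120.13 / 3.6486 = 32.9 days
Therefore the irrigation interval = 32.9 days.


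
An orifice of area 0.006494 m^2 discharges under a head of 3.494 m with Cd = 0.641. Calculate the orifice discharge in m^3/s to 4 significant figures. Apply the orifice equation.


Approach: apply the orifice equation, Q = Cd*A*sqrt(2*g*h).
Q = 0.641 * 0.006494 * sqrt(2*9.81*3.494) = 0.03447 m^3/s
Therefore the orifice discharge = 0.03447 m^3/s.


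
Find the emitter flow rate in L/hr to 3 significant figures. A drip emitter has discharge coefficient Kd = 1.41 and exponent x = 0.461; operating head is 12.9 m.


Approach: apply the emitter characteristic equation, q = Kd * h^x.
q = 1.41 * 12.9^0.461 = 4.58 L/hr
Therefore the emitter flow rate = 4.58 L/hr.


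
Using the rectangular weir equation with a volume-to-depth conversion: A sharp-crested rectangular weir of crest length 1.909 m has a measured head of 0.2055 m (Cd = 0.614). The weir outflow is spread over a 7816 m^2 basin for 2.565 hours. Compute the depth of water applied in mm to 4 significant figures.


Approach: apply the rectangular weir equation with a volume-to-depth conversion, Q = (2/3)*Cd*L*sqrt(2g)*H^1.5; d = Q*t/A * 1000.
Step 1 — weir discharge:
  Q = (2/3)*0.614*1.909*sqrt(2*9.81)*0.2055^1.5 = 0.322441 m^3/s
Step 2 — volume: V = 0.322441 * 2.565*3600 = 2977.42 m^3
Step 3 — depth: d = V/A * 1000 = 2977.42/7816 * 1000 = 380.9 mm
Therefore the depth of water applied = 380.9 mm.


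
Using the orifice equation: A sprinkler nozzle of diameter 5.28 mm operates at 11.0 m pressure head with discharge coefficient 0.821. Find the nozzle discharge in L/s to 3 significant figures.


Approach: apply the orifice equation, Q = Cd*A*sqrt(2*g*h), A = pi*(d/2)^2.
A = pi*(5.28e-3/2)^2 = 2.1896e-05 m^2
Q = 0.821 * 2.1896e-05 * sqrt(2*9.81*11.0) * 1000 = 0.264 L/s
Therefore the nozzle discharge = 0.264 L/s.


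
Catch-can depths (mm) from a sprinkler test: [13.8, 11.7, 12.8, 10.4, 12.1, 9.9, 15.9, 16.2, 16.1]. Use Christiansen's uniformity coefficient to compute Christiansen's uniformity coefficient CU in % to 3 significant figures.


Approach: apply Christiansen's uniformity coefficient, CU = (1 - mean_abs_deviation/mean)*100.
mean = 13.211 mm
mean |d_i - mean| = 2.0346 mm
CU = (1 - 2.0346/13.211)*100 = 84.6 %
Therefore Christiansen's uniformity coefficient CU = 84.6 %.


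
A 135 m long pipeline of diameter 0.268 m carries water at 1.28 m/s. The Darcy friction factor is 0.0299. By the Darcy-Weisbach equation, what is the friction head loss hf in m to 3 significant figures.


Approach: apply the Darcy-Weisbach equation, hf = f*(L/D)*(v^2/(2g)).
hf = 0.0299 * (135/0.268) * (1.28^2 / (2*9.81))
hf = 1.26 m
Therefore the friction head loss hf = 1.26 m.


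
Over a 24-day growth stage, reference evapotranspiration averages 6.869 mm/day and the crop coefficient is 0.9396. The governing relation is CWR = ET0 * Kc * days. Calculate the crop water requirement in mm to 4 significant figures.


CWR = 6.869 * 0.9396 * 24 = 154.9 mm
Therefore the crop water requirement = 154.9 mm.


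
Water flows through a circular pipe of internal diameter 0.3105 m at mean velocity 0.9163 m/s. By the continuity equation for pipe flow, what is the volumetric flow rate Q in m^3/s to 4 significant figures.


Approach: apply the continuity equation for pipe flow, Q = A * v with A = pi*(D/2)^2.
A = pi*(0.3105/2)^2 = 0.0757204 m^2
Q = 0.0757204 * 0.9163 = 0.06938 m^3/s
Therefore the volumetric flow rate Q = 0.06938 m^3/s.


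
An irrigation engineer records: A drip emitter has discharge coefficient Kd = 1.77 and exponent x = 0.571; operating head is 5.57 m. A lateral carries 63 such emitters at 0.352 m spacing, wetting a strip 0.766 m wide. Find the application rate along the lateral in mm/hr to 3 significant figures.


Approach: apply the emitter equation with a lateral mass balance, q = Kd*h^x; Q = n*q; rate = Q/(n*spacing*width).
Step 1 — single emitter flow (q = Kd*h^x):
  q = 1.77 * 5.57^0.571 = 4.7191 L/hr
Step 2 — total lateral flow: Q = 63 * 4.7191 = 297.30 L/hr
Step 3 — wetted area: A = 63 * 0.352 * 0.766 = 16.987 m^2
Step 4 — application rate: Q/A = 297.30/16.987 = 17.5 mm/hr
Therefore the application rate along the lateral = 17.5 mm/hr.


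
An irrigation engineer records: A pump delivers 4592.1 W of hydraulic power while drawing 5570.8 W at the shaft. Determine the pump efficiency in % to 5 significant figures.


Approach: apply the efficiency ratio, eta = (P_out/P_in)*100.
eta = (4592.1 / 5570.8) * 100 = 82.432 %
Therefore the pump efficiency = 82.432 %.


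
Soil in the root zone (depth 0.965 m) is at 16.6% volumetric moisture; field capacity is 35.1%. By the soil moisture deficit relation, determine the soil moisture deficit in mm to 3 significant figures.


Approach: apply the soil moisture deficit relation, SMD = (FC - theta)/100 * depth * 1000.
SMD = (35.1 - 16.6)/100 * 0.965 * 1000 = 179 mm
Therefore the soil moisture deficit = 179 mm.


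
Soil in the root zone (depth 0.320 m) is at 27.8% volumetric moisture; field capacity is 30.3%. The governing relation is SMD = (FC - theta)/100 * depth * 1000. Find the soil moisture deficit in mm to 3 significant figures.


SMD = (30.3 - 27.8)/100 * 0.320 * 1000 = 8.00 mm
Therefore the soil moisture deficit = 8.00 mm.


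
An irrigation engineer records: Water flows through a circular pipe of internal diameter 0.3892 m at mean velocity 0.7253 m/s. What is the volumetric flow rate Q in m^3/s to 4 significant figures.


Approach: apply the continuity equation for pipe flow, Q = A * v with A = pi*(D/2)^2.
A = pi*(0.3892/2)^2 = 0.118969 m^2
Q = 0.118969 * 0.7253 = 0.08629 m^3/s
Therefore the volumetric flow rate Q = 0.08629 m^3/s.


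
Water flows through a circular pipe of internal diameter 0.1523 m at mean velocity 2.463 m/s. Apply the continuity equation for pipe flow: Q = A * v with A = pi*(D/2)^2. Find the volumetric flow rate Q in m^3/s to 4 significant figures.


A = pi*(0.1523/2)^2 = 0.0182175 m^2
Q = 0.0182175 * 2.463 = 0.04487 m^3/s
Therefore the volumetric flow rate Q = 0.04487 m^3/s.


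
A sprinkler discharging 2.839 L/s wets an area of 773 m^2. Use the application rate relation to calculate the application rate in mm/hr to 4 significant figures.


Approach: apply the application rate relation, rate = (Q/A)*3600.
rate = (2.839 / 773) * 3600 = 13.22 mm/hr
Therefore the application rate = 13.22 mm/hr.


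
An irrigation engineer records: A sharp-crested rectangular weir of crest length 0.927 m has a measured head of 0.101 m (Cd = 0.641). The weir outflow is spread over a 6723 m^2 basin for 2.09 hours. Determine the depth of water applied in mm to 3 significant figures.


Approach: apply the rectangular weir equation with a volume-to-depth conversion, Q = (2/3)*Cd*L*sqrt(2g)*H^1.5; d = Q*t/A * 1000.
Step 1 — weir discharge:
  Q = (2/3)*0.641*0.927*sqrt(2*9.81)*0.101^1.5 = 0.056322 m^3/s
Step 2 — volume: V = 0.056322 * 2.09*3600 = 423.77 m^3
Step 3 — depth: d = V/A * 1000 = 423.77/6723 * 1000 = 63.0 mm
Therefore the depth of water applied = 63.0 mm.


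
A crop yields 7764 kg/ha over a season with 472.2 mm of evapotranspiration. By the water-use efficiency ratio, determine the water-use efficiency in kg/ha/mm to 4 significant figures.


Approach: apply the water-use efficiency ratio, WUE = yield/ET.
WUE = 7764 / 472.2 = 16.44 kg/ha/mm
Therefore the water-use efficiency = 16.44 kg/ha/mm.


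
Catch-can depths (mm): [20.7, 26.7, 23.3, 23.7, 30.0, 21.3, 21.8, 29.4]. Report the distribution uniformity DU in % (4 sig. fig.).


Approach: apply the low-quarter distribution uniformity, DU = (mean of lowest quarter of readings / overall mean)*100.
sorted lowest 2 of 8: [20.7, 21.3] -> mean = 21.0000 mm
overall mean = 24.6125 mm
DU = (21.0000/24.6125)*100 = 85.32 %
Therefore the distribution uniformity DU = 85.32 %.


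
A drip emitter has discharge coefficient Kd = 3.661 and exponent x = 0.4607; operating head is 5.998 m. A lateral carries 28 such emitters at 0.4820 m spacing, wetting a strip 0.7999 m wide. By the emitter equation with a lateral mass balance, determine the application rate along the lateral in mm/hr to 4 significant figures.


Approach: apply the emitter equation with a lateral mass balance, q = Kd*h^x; Q = n*q; rate = Q/(n*spacing*width).
Step 1 — single emitter flow (q = Kd*h^x):
  q = 3.661 * 5.998^0.4607 = 8.35656 L/hr
Step 2 — total lateral flow: Q = 28 * 8.35656 = 233.984 L/hr
Step 3 — wetted area: A = 28 * 0.4820 * 0.7999 = 10.7955 m^2
Step 4 — application rate: Q/A = 233.984/10.7955 = 21.67 mm/hr
Therefore the application rate along the lateral = 21.67 mm/hr.


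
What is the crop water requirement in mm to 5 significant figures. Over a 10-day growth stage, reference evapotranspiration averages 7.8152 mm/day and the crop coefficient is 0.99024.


Approach: apply the crop water requirement relation, CWR = ET0 * Kc * days.
CWR = 7.8152 * 0.99024 * 10 = 77.389 mm
Therefore the crop water requirement = 77.389 mm.


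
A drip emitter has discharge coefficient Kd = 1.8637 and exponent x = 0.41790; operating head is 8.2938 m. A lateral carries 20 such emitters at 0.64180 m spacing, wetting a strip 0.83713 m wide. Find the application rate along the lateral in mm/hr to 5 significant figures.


Approach: apply the emitter equation with a lateral mass balance, q = Kd*h^x; Q = n*q; rate = Q/(n*spacing*width).
Step 1 — single emitter flow (q = Kd*h^x):
  q = 1.8637 * 8.2938^0.41790 = 4.511522 L/hr
Step 2 — total lateral flow: Q = 20 * 4.511522 = 90.23045 L/hr
Step 3 — wetted area: A = 20 * 0.64180 * 0.83713 = 10.74540 m^2
Step 4 — application rate: Q/A = 90.23045/10.74540 = 8.3971 mm/hr
Therefore the application rate along the lateral = 8.3971 mm/hr.


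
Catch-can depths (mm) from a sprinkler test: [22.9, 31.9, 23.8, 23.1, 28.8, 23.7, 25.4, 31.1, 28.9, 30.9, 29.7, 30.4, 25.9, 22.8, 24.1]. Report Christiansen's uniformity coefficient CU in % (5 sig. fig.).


Approach: apply Christiansen's uniformity coefficient, CU = (1 - mean_abs_deviation/mean)*100.
mean = 26.89333 mm
mean |d_i - mean| = 3.126222 mm
CU = (1 - 3.126222/26.89333)*100 = 88.375 %
Therefore Christiansen's uniformity coefficient CU = 88.375 %.


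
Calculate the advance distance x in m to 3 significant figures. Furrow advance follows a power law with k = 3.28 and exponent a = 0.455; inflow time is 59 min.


Approach: apply the power-law advance function, x = k*t^a.
x = 3.28 * 59^0.455 = 21.0 m
Therefore the advance distance x = 21.0 m.


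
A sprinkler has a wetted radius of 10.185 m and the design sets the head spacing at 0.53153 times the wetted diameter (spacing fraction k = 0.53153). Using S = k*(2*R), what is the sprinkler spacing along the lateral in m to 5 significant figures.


S = 0.53153 * (2 * 10.185) = 10.827 m
Therefore the sprinkler spacing along the lateral = 10.827 m.


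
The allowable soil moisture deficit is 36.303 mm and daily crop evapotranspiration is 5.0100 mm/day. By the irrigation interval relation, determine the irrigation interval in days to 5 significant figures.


Approach: apply the irrigation interval relation, interval = SMD / ETc.
interval = 36.303 / 5.0100 = 7.2461 days
Therefore the irrigation interval = 7.2461 days.


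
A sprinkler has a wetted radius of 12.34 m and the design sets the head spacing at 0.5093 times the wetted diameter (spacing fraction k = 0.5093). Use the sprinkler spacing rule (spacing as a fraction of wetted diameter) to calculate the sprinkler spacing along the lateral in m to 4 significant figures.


Approach: apply the sprinkler spacing rule (spacing as a fraction of wetted diameter), S = k*(2*R).
S = 0.5093 * (2 * 12.34) = 12.57 m
Therefore the sprinkler spacing along the lateral = 12.57 m.


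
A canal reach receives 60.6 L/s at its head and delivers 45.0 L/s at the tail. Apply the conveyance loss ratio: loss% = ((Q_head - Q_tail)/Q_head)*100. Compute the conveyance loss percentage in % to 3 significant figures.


loss = ((60.6 - 45.0)/60.6)*100 = 25.7 %
Therefore the conveyance loss percentage = 25.7 %.


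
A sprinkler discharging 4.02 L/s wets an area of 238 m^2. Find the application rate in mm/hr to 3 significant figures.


Approach: apply the application rate relation, rate = (Q/A)*3600.
rate = (4.02 / 238) * 3600 = 60.8 mm/hr
Therefore the application rate = 60.8 mm/hr.


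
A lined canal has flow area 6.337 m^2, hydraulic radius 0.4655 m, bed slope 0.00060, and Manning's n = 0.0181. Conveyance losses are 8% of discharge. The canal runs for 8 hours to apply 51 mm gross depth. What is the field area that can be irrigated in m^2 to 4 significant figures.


Approach: apply Manning's equation with a conveyance and depth budget, Q = (1/n)*A*R^(2/3)*S^(1/2); Q_field = Q*(1-loss); Area = Q_field*t/(d/1000).
Step 1 — canal discharge (Manning's equation):
  Q = (1/0.0181) * 6.337 * 0.4655^(2/3) * 0.00060^(1/2) = 5.15103 m^3/s
Step 2 — delivered flow: Q_field = 5.15103*(1 - 8/100) = 4.73895 m^3/s
Step 3 — volume delivered: V = 4.73895 * 8*3600 = 136482 m^3
Step 4 — area served: A = V / (depth/1000) = 136482 / 0.051 = 2676000 m^2
Therefore the field area that can be irrigated = 2676000 m^2.


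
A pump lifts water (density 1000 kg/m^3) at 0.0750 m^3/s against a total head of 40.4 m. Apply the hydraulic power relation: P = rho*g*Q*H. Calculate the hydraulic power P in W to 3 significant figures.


P = 1000 * 9.81 * 0.0750 * 40.4 = 29700 W
Therefore the hydraulic power P = 29700 W.


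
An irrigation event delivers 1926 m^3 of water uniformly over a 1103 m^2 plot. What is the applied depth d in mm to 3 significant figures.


Approach: apply depth from volume over area, d = (V/A)*1000.
d = (1926 / 1103) * 1000 = 1750 mm
Therefore the applied depth d = 1750 mm.


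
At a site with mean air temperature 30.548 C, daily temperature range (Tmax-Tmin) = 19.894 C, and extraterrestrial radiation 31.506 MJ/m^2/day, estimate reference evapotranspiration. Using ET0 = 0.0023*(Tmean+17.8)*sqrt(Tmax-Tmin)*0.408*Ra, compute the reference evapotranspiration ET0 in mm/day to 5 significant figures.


ET0 = 0.0023*(30.548+17.8)*sqrt(19.894)*0.408*31.506 = 6.3756 mm/day
Therefore the reference evapotranspiration ET0 = 6.3756 mm/day.


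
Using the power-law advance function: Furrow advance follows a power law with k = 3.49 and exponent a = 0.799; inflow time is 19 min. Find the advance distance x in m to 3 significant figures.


Approach: apply the power-law advance function, x = k*t^a.
x = 3.49 * 19^0.799 = 36.7 m
Therefore the advance distance x = 36.7 m.


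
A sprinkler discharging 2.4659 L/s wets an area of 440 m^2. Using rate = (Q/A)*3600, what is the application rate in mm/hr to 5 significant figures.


rate = (2.4659 / 440) * 3600 = 20.176 mm/hr
Therefore the application rate = 20.176 mm/hr.


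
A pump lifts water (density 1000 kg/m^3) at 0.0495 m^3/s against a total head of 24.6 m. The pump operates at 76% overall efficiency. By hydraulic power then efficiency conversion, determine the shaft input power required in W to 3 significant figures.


Approach: apply hydraulic power then efficiency conversion, P = rho*g*Q*H; P_in = P/eta.
Step 1 — hydraulic power (P = rho*g*Q*H):
  P = 1000 * 9.81 * 0.0495 * 24.6 = 11946 W
Step 2 — input power: P_in = P/eta = 11946 / 0.76 = 15700 W
Therefore the shaft input power required = 15700 W.


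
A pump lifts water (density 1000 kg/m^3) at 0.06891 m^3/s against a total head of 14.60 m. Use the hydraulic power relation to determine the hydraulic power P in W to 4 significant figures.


Approach: apply the hydraulic power relation, P = rho*g*Q*H.
P = 1000 * 9.81 * 0.06891 * 14.60 = 9870 W
Therefore the hydraulic power P = 9870 W.


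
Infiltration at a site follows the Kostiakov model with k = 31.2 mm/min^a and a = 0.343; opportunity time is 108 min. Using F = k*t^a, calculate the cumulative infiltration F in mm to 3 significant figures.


F = 31.2 * 108^0.343 = 155 mm
Therefore the cumulative infiltration F = 155 mm.


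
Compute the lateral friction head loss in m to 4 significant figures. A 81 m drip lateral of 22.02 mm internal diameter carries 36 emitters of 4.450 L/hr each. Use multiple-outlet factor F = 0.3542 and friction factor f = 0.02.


Approach: apply Darcy-Weisbach with the multiple-outlet F-factor, Q = n*q/(3600*1000) m^3/s; v = Q/A; hf = F*f*(L/D)*(v^2/(2g)).
Q = 36*4.450/(3600*1000) = 4.45000e-05 m^3/s
A = pi*(22.02e-3/2)^2 = 3.80824e-04 m^2, so v = Q/A = 0.116852 m/s
hf = 0.3542*0.02*(81/0.02202)*(0.116852^2/(2*9.81)) = 0.01814 m
Therefore the lateral friction head loss = 0.01814 m.


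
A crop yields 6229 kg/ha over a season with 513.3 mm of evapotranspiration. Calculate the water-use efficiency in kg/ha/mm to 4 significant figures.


Approach: apply the water-use efficiency ratio, WUE = yield/ET.
WUE = 6229 / 513.3 = 12.14 kg/ha/mm
Therefore the water-use efficiency = 12.14 kg/ha/mm.


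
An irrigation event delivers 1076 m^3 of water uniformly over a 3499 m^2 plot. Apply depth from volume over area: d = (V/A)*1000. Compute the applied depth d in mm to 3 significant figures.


d = (1076 / 3499) * 1000 = 308 mm
Therefore the applied depth d = 308 mm.


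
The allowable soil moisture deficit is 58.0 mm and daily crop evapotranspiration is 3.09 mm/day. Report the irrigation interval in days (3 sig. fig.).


Approach: apply the irrigation interval relation, interval = SMD / ETc.
interval = 58.0 / 3.09 = 18.8 days
Therefore the irrigation interval = 18.8 days.


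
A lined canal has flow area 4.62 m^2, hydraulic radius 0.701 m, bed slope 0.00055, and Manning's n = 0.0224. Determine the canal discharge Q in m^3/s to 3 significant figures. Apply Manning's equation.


Approach: apply Manning's equation, Q = (1/n)*A*R^(2/3)*S^(1/2).
Q = (1/0.0224) * 4.62 * 0.701^(2/3) * 0.00055^(1/2) = 3.82 m^3/s
Therefore the canal discharge Q = 3.82 m^3/s.


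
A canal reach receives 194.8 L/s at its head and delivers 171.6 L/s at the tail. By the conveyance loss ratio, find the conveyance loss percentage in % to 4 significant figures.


Approach: apply the conveyance loss ratio, loss% = ((Q_head - Q_tail)/Q_head)*100.
loss = ((194.8 - 171.6)/194.8)*100 = 11.91 %
Therefore the conveyance loss percentage = 11.91 %.


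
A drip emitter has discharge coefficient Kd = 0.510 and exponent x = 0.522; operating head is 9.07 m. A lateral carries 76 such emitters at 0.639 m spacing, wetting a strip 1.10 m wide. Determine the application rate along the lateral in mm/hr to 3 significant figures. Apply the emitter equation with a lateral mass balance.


Approach: apply the emitter equation with a lateral mass balance, q = Kd*h^x; Q = n*q; rate = Q/(n*spacing*width).
Step 1 — single emitter flow (q = Kd*h^x):
  q = 0.510 * 9.07^0.522 = 1.6123 L/hr
Step 2 — total lateral flow: Q = 76 * 1.6123 = 122.53 L/hr
Step 3 — wetted area: A = 76 * 0.639 * 1.10 = 53.420 m^2
Step 4 — application rate: Q/A = 122.53/53.420 = 2.29 mm/hr
Therefore the application rate along the lateral = 2.29 mm/hr.


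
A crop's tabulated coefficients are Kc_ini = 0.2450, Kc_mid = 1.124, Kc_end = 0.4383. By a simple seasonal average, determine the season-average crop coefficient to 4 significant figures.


Approach: apply a simple seasonal average, Kc_avg = (Kc_ini + Kc_mid + Kc_end)/3.
Kc_avg = (0.2450 + 1.124 + 0.4383)/3 = 0.6024
Therefore the season-average crop coefficient = 0.6024.


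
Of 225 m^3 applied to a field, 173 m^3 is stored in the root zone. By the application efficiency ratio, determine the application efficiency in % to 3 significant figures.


Approach: apply the application efficiency ratio, Ea = (stored/applied)*100.
Ea = (173/225)*100 = 76.9 %
Therefore the application efficiency = 76.9 %.


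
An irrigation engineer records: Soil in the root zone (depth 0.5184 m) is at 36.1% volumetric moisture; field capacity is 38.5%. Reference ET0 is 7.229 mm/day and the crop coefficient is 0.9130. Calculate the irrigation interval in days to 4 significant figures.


Approach: apply soil-water budget scheduling, SMD = (FC-theta)/100*depth*1000; ETc = ET0*Kc; interval = SMD/ETc.
Step 1 — soil moisture deficit:
  SMD = (38.5 - 36.1)/100 * 0.5184 * 1000 = 12.4416 mm
Step 2 — daily crop ET (ETc = ET0*Kc):
  ETc = 7.229 * 0.9130 = 6.60008 mm/day
Step 3 — irrigation interval (SMD/ETc):
  interval = 12.4416 / 6.60008 = 1.885 days
Therefore the irrigation interval = 1.885 days.


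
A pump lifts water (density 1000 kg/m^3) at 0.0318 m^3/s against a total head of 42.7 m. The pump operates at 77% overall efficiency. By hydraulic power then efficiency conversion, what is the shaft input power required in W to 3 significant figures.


Approach: apply hydraulic power then efficiency conversion, P = rho*g*Q*H; P_in = P/eta.
Step 1 — hydraulic power (P = rho*g*Q*H):
  P = 1000 * 9.81 * 0.0318 * 42.7 = 13321 W
Step 2 — input power: P_in = P/eta = 13321 / 0.77 = 17300 W
Therefore the shaft input power required = 17300 W.


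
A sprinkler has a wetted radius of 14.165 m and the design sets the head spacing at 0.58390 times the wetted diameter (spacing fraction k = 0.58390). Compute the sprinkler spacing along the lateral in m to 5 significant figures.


Approach: apply the sprinkler spacing rule (spacing as a fraction of wetted diameter), S = k*(2*R).
S = 0.58390 * (2 * 14.165) = 16.542 m
Therefore the sprinkler spacing along the lateral = 16.542 m.


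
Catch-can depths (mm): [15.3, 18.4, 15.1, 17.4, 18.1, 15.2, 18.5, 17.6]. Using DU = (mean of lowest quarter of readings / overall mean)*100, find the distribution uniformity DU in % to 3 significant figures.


sorted lowest 2 of 8: [15.1, 15.2] -> mean = 15.150 mm
overall mean = 16.950 mm
DU = (15.150/16.950)*100 = 89.4 %
Therefore the distribution uniformity DU = 89.4 %.


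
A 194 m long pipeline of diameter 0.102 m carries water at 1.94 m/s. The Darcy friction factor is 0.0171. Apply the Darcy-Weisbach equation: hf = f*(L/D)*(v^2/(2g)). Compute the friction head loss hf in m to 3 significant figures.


hf = 0.0171 * (194/0.102) * (1.94^2 / (2*9.81))
hf = 6.24 m
Therefore the friction head loss hf = 6.24 m.


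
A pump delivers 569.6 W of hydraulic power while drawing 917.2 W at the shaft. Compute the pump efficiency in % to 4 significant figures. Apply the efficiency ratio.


Approach: apply the efficiency ratio, eta = (P_out/P_in)*100.
eta = (569.6 / 917.2) * 100 = 62.10 %
Therefore the pump efficiency = 62.10 %.


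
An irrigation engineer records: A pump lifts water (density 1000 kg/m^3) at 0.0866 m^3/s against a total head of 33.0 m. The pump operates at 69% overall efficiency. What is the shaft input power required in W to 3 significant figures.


Approach: apply hydraulic power then efficiency conversion, P = rho*g*Q*H; P_in = P/eta.
Step 1 — hydraulic power (P = rho*g*Q*H):
  P = 1000 * 9.81 * 0.0866 * 33.0 = 28035 W
Step 2 — input power: P_in = P/eta = 28035 / 0.69 = 40600 W
Therefore the shaft input power required = 40600 W.


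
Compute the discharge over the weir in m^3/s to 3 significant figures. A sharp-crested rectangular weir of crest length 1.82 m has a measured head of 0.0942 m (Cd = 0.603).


Approach: apply the rectangular weir equation, Q = (2/3)*Cd*L*sqrt(2g)*H^1.5.
Q = (2/3)*0.603*1.82*sqrt(2*9.81)*0.0942^1.5 = 0.0937 m^3/s
Therefore the discharge over the weir = 0.0937 m^3/s.


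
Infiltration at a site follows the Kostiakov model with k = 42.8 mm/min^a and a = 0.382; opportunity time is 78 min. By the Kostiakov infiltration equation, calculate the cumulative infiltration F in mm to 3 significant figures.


Approach: apply the Kostiakov infiltration equation, F = k*t^a.
F = 42.8 * 78^0.382 = 226 mm
Therefore the cumulative infiltration F = 226 mm.


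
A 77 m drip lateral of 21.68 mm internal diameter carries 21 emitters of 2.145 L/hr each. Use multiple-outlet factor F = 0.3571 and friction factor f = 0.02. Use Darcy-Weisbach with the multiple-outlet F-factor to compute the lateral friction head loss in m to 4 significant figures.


Approach: apply Darcy-Weisbach with the multiple-outlet F-factor, Q = n*q/(3600*1000) m^3/s; v = Q/A; hf = F*f*(L/D)*(v^2/(2g)).
Q = 21*2.145/(3600*1000) = 1.25125e-05 m^3/s
A = pi*(21.68e-3/2)^2 = 3.69155e-04 m^2, so v = Q/A = 0.0338950 m/s
hf = 0.3571*0.02*(77/0.02168)*(0.0338950^2/(2*9.81)) = 0.001485 m
Therefore the lateral friction head loss = 0.001485 m.


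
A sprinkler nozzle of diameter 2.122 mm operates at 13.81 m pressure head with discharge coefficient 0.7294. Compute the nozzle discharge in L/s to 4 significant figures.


Approach: apply the orifice equation, Q = Cd*A*sqrt(2*g*h), A = pi*(d/2)^2.
A = pi*(2.122e-3/2)^2 = 3.53656e-06 m^2
Q = 0.7294 * 3.53656e-06 * sqrt(2*9.81*13.81) * 1000 = 0.04246 L/s
Therefore the nozzle discharge = 0.04246 L/s.


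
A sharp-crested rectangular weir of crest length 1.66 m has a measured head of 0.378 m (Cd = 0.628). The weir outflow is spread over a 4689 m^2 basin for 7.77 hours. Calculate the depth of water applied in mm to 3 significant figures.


Approach: apply the rectangular weir equation with a volume-to-depth conversion, Q = (2/3)*Cd*L*sqrt(2g)*H^1.5; d = Q*t/A * 1000.
Step 1 — weir discharge:
  Q = (2/3)*0.628*1.66*sqrt(2*9.81)*0.378^1.5 = 0.71542 m^3/s
Step 2 — volume: V = 0.71542 * 7.77*3600 = 20012 m^3
Step 3 — depth: d = V/A * 1000 = 20012/4689 * 1000 = 4270 mm
Therefore the depth of water applied = 4270 mm.


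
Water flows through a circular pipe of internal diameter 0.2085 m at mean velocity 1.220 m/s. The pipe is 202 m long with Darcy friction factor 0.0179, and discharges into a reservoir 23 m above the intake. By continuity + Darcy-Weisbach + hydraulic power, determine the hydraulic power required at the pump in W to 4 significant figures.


Approach: apply continuity + Darcy-Weisbach + hydraulic power, Q = A*v; hf = f*(L/D)*(v^2/(2g)); H = static + hf; P = rho*g*Q*H.
Step 1 — flow rate (continuity, Q = A*v):
  A = pi*(0.2085/2)^2 = 0.0341430 m^2
  Q = 0.0341430 * 1.220 = 0.0416545 m^3/s
Step 2 — friction head loss (Darcy-Weisbach):
  hf = 0.0179 * (202/0.2085) * (1.220^2 / (2*9.81))
  hf = 1.31559 m
Step 3 — total head: H = 23 + 1.31559 = 24.3156 m
Step 4 — hydraulic power (P = rho*g*Q*H):
  P = 1000 * 9.81 * 0.0416545 * 24.3156 = 9936 W
Therefore the hydraulic power required at the pump = 9936 W.


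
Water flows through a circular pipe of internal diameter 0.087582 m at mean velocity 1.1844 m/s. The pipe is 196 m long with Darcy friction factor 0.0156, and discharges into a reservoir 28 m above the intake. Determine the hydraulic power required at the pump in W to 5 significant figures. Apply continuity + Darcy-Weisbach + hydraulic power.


Approach: apply continuity + Darcy-Weisbach + hydraulic power, Q = A*v; hf = f*(L/D)*(v^2/(2g)); H = static + hf; P = rho*g*Q*H.
Step 1 — flow rate (continuity, Q = A*v):
  A = pi*(0.087582/2)^2 = 0.006024480 m^2
  Q = 0.006024480 * 1.1844 = 0.007135395 m^3/s
Step 2 — friction head loss (Darcy-Weisbach):
  hf = 0.0156 * (196/0.087582) * (1.1844^2 / (2*9.81))
  hf = 2.496109 m
Step 3 — total head: H = 28 + 2.496109 = 30.49611 m
Step 4 — hydraulic power (P = rho*g*Q*H):
  P = 1000 * 9.81 * 0.007135395 * 30.49611 = 2134.7 W
Therefore the hydraulic power required at the pump = 2134.7 W.
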